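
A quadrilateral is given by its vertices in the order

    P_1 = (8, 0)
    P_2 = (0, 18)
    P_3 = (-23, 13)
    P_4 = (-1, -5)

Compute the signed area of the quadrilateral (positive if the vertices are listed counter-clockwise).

363

Σ = (144) + (414) + (128) + (40) = 726
Signed area = Σ/2 = 363 (positive ⇒ counter-clockwise traversal).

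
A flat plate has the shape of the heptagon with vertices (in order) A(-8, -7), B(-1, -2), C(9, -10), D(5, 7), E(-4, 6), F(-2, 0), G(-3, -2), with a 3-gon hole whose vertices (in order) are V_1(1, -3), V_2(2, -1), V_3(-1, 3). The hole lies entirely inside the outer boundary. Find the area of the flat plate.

Outer boundary:
Apply Gauss's area formula: 2A = Σ (x_i·y_{i+1} − x_{i+1}·y_i), indices taken mod 7.
Σ = (9) + (28) + (113) + (58) + (12) + (4) + (5) = 229
Area = |Σ|/2 = 114.5.
Hole:
Apply Gauss's area formula: 2A = Σ (x_i·y_{i+1} − x_{i+1}·y_i), indices taken mod 3.
V_1→V_2: (1)(-1) − (2)(-3) = 5
V_2→V_3: (2)(3) − (-1)(-1) = 5
V_3→V_1: (-1)(-3) − (1)(3) = 0
Σ = 10
Area = |Σ|/2 = 5.
Net area = 114.5 − 5 = 109.5.

109.5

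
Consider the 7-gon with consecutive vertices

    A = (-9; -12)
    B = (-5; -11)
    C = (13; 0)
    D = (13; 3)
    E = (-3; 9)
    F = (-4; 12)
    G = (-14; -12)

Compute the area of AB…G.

311.5

Apply the shoelace (surveyor's) formula: 2A = Σ (x_i·y_{i+1} − x_{i+1}·y_i), indices taken mod 7.
A→B: (-9)(-11) − (-5)(-12) = 39
B→C: (-5)(0) − (13)(-11) = 143
C→D: (13)(3) − (13)(0) = 39
D→E: (13)(9) − (-3)(3) = 126
E→F: (-3)(12) − (-4)(9) = 0
F→G: (-4)(-12) − (-14)(12) = 216
G→A: (-14)(-12) − (-9)(-12) = 60
Σ = 623
Area = |Σ|/2 = 311.5.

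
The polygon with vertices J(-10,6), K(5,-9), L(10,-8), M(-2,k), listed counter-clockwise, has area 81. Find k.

Write out the shoelace sum; only the two edges meeting at M involve k:
2·Area = [(10·k − (-2)·(-8)) + ((-2)·6 − (-10)·k)] + 110
       = 20·k + 82 = 162
⇒ k = 4.

4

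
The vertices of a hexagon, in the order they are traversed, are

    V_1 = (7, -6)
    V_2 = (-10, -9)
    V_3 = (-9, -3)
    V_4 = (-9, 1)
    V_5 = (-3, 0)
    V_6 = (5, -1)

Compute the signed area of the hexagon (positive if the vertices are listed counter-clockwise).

-113.5

V_1→V_2: (7)(-9) − (-10)(-6) = -123
V_2→V_3: (-10)(-3) − (-9)(-9) = -51
V_3→V_4: (-9)(1) − (-9)(-3) = -36
V_4→V_5: (-9)(0) − (-3)(1) = 3
V_5→V_6: (-3)(-1) − (5)(0) = 3
V_6→V_1: (5)(-6) − (7)(-1) = -23
Σ = -227
Signed area = Σ/2 = -113.5 (negative ⇒ clockwise traversal).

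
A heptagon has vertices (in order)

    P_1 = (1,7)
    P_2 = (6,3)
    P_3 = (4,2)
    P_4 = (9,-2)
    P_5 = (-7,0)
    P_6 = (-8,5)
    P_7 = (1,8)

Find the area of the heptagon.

92

Apply Gauss's area formula: 2A = Σ (x_i·y_{i+1} − x_{i+1}·y_i), indices taken mod 7.
Σ = (-39) + (0) + (-26) + (-14) + (-35) + (-69) + (-1) = -184
Area = |Σ|/2 = 92.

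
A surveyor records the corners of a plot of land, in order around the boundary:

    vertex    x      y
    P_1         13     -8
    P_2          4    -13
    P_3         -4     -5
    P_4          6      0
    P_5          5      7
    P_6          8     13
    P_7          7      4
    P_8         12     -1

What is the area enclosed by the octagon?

Apply the surveyor's formula: 2A = Σ (x_i·y_{i+1} − x_{i+1}·y_i), indices taken mod 8.
Σ = (-137) + (-72) + (30) + (42) + (9) + (-59) + (-55) + (-83) = -325
Area = |Σ|/2 = 162.5.

162.5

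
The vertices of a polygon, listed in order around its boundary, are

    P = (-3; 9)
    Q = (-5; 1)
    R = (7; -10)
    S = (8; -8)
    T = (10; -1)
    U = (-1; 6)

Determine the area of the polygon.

124.5

P→Q: (-3)(1) − (-5)(9) = 42
Q→R: (-5)(-10) − (7)(1) = 43
R→S: (7)(-8) − (8)(-10) = 24
S→T: (8)(-1) − (10)(-8) = 72
T→U: (10)(6) − (-1)(-1) = 59
U→P: (-1)(9) − (-3)(6) = 9
Σ = 249
Area = |Σ|/2 = 124.5.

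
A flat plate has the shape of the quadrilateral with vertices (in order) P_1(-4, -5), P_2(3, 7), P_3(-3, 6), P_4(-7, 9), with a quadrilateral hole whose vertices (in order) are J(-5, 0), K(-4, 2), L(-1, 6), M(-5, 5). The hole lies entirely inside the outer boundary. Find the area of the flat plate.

47

Outer boundary:
Cross-terms: -13, 39, 15, 71  ⇒  Σ = 112
Area = |Σ|/2 = 56.
Hole:
Apply the shoelace (surveyor's) formula: 2A = Σ (x_i·y_{i+1} − x_{i+1}·y_i), indices taken mod 4.
Σ = (-10) + (-22) + (25) + (25) = 18
Area = |Σ|/2 = 9.
Net area = 56 − 9 = 47.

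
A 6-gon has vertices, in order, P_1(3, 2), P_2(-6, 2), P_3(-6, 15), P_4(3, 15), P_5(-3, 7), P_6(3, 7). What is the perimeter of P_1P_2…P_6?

|P_1P_2| = √((-9)² + (0)²) = √81 = 9
|P_2P_3| = √((0)² + (13)²) = √169 = 13
|P_3P_4| = √((9)² + (0)²) = √81 = 9
|P_4P_5| = √((-6)² + (-8)²) = √100 = 10
|P_5P_6| = √((6)² + (0)²) = √36 = 6
|P_6P_1| = √((0)² + (-5)²) = √25 = 5
Perimeter = 9 + 13 + 9 + 10 + 6 + 5 = 52.

52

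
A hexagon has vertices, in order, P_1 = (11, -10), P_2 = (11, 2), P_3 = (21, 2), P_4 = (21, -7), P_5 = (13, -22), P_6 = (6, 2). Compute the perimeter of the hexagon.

|P_1P_2| = √((0)² + (12)²) = √144 = 12
|P_2P_3| = √((10)² + (0)²) = √100 = 10
|P_3P_4| = √((0)² + (-9)²) = √81 = 9
|P_4P_5| = √((-8)² + (-15)²) = √289 = 17
|P_5P_6| = √((-7)² + (24)²) = √625 = 25
|P_6P_1| = √((5)² + (-12)²) = √169 = 13
Perimeter = 12 + 10 + 9 + 17 + 25 + 13 = 86.

86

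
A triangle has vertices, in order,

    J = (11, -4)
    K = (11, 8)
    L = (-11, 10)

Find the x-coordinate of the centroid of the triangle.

11/3

Apply the shoelace (surveyor's) formula. First the cross-terms c_i = x_i·y_{i+1} − x_{i+1}·y_i:
  132, 198, -66  ⇒  2A = 264, A = 132.
Then Σ (x_i + x_{i+1})·c_i = 2904, so x̄ = 2904 / (6·132) = 11/3.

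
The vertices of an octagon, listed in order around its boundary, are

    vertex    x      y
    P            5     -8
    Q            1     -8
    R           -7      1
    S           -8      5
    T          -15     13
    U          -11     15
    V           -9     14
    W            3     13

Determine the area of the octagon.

246

Apply the shoelace (surveyor's) formula: 2A = Σ (x_i·y_{i+1} − x_{i+1}·y_i), indices taken mod 8.
Cross-terms: -32, -55, -27, -29, -82, -19, -159, -89  ⇒  Σ = -492
Area = |Σ|/2 = 246.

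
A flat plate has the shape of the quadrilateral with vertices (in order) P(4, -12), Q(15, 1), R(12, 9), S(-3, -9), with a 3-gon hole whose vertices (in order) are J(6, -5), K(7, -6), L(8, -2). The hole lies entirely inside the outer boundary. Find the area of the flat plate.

Outer boundary:
Σ = (184) + (123) + (-81) + (72) = 298
Area = |Σ|/2 = 149.
Hole:
Cross-terms: -1, 34, -28  ⇒  Σ = 5
Area = |Σ|/2 = 2.5.
Net area = 149 − 2.5 = 146.5.

146.5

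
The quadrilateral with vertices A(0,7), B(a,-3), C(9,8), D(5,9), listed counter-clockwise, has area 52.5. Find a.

Write out the shoelace sum; only the two edges meeting at B involve a:
2·Area = [(0·(-3) − a·7) + (a·8 − 9·(-3))] + 76
       = 1·a + 103 = 105
⇒ a = 2.

2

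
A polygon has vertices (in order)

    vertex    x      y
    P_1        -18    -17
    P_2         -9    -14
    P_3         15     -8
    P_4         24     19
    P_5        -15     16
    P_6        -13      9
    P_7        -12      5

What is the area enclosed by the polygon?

968.5

P_1→P_2: (-18)(-14) − (-9)(-17) = 99
P_2→P_3: (-9)(-8) − (15)(-14) = 282
P_3→P_4: (15)(19) − (24)(-8) = 477
P_4→P_5: (24)(16) − (-15)(19) = 669
P_5→P_6: (-15)(9) − (-13)(16) = 73
P_6→P_7: (-13)(5) − (-12)(9) = 43
P_7→P_1: (-12)(-17) − (-18)(5) = 294
Σ = 1937
Area = |Σ|/2 = 968.5.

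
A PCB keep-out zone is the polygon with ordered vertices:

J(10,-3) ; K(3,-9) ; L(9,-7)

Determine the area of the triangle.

Σ = (-81) + (60) + (43) = 22
Area = |Σ|/2 = 11.

11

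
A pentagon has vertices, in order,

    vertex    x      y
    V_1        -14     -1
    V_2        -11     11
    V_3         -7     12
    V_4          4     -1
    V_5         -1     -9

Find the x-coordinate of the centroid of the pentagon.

Apply the surveyor's formula. First the cross-terms c_i = x_i·y_{i+1} − x_{i+1}·y_i:
  -165, -55, -41, -37, -125  ⇒  2A = -423, A = -211.5.
Then Σ (x_i + x_{i+1})·c_i = 7002, so x̄ = 7002 / (6·(-211.5)) = -778/141.

-778/141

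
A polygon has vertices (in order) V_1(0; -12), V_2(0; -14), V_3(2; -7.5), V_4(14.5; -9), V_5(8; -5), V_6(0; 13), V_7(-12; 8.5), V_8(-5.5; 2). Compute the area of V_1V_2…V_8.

Apply the shoelace (surveyor's) formula: 2A = Σ (x_i·y_{i+1} − x_{i+1}·y_i), indices taken mod 8.
Σ = (0) + (28) + (90.75) + (-0.5) + (104) + (156) + (22.75) + (66) = 467
Area = |Σ|/2 = 233.5.

233.5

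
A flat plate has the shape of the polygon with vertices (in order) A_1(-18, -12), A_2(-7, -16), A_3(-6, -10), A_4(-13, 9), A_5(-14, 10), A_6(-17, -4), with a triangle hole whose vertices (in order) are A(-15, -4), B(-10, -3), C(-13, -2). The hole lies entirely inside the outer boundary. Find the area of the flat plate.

Outer boundary:
Apply Gauss's area formula: 2A = Σ (x_i·y_{i+1} − x_{i+1}·y_i), indices taken mod 6.
Σ = (204) + (-26) + (-184) + (-4) + (226) + (132) = 348
Area = |Σ|/2 = 174.
Hole:
Cross-terms: 5, -19, 22  ⇒  Σ = 8
Area = |Σ|/2 = 4.
Net area = 174 − 4 = 170.

170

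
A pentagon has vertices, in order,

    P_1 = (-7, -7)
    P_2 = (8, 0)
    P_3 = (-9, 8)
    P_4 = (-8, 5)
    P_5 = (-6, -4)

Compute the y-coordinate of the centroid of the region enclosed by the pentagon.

55/129

Apply the shoelace (surveyor's) formula. First the cross-terms c_i = x_i·y_{i+1} − x_{i+1}·y_i:
  56, 64, 19, 62, 14  ⇒  2A = 215, A = 107.5.
Then Σ (y_i + y_{i+1})·c_i = 275, so ȳ = 275 / (6·107.5) = 55/129.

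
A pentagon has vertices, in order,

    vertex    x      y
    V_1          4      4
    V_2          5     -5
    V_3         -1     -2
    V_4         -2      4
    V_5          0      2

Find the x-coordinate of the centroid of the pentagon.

28/15

Apply the shoelace formula. First the cross-terms c_i = x_i·y_{i+1} − x_{i+1}·y_i:
  -40, -15, -8, -4, -8  ⇒  2A = -75, A = -37.5.
Then Σ (x_i + x_{i+1})·c_i = -420, so x̄ = -420 / (6·(-37.5)) = 28/15.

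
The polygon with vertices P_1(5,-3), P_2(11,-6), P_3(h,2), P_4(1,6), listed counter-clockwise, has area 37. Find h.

7

The doubled signed area Σ (x_i y_{i+1} − x_{i+1} y_i) is linear in h.
With h=0 it equals -10; the coefficient of h is 12 (from the two edges through P_3).
So 12·h + -10 = 2·37 = 74 ⇒ h = 7.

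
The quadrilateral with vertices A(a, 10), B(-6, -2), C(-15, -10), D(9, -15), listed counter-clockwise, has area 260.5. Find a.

2

The doubled signed area Σ (x_i y_{i+1} − x_{i+1} y_i) is linear in a.
With a=0 it equals 495; the coefficient of a is 13 (from the two edges through A).
So 13·a + 495 = 2·260.5 = 521 ⇒ a = 2.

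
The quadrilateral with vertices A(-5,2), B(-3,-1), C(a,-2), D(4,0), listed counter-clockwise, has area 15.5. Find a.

-2

The doubled signed area Σ (x_i y_{i+1} − x_{i+1} y_i) is linear in a.
With a=0 it equals 33; the coefficient of a is 1 (from the two edges through C).
So 1·a + 33 = 2·15.5 = 31 ⇒ a = -2.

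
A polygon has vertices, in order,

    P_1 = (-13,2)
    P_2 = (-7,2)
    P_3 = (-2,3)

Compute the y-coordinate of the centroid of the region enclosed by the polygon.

Apply the surveyor's formula. First the cross-terms c_i = x_i·y_{i+1} − x_{i+1}·y_i:
  -12, -17, 35  ⇒  2A = 6, A = 3.
Then Σ (y_i + y_{i+1})·c_i = 42, so ȳ = 42 / (6·3) = 7/3.

7/3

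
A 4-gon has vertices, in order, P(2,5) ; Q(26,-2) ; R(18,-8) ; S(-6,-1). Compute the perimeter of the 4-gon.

|PQ| = √((24)² + (-7)²) = √625 = 25
|QR| = √((-8)² + (-6)²) = √100 = 10
|RS| = √((-24)² + (7)²) = √625 = 25
|SP| = √((8)² + (6)²) = √100 = 10
Perimeter = 25 + 10 + 25 + 10 = 70.

70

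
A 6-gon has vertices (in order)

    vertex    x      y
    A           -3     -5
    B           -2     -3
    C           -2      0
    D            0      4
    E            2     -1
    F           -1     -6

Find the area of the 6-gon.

Apply the shoelace (surveyor's) formula: 2A = Σ (x_i·y_{i+1} − x_{i+1}·y_i), indices taken mod 6.
Cross-terms: -1, -6, -8, -8, -13, -13  ⇒  Σ = -49
Area = |Σ|/2 = 24.5.

24.5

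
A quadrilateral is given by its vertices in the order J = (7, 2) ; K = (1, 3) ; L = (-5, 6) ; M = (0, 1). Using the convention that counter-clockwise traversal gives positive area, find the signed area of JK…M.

14

Apply Gauss's area formula: 2A = Σ (x_i·y_{i+1} − x_{i+1}·y_i), indices taken mod 4.
Σ = (19) + (21) + (-5) + (-7) = 28
Signed area = Σ/2 = 14 (positive ⇒ counter-clockwise traversal).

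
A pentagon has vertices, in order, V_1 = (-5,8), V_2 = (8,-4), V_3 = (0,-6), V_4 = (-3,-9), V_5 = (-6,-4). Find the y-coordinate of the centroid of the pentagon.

Apply the shoelace (surveyor's) formula. First the cross-terms c_i = x_i·y_{i+1} − x_{i+1}·y_i:
  -44, -48, -18, -42, -68  ⇒  2A = -220, A = -110.
Then Σ (y_i + y_{i+1})·c_i = 848, so ȳ = 848 / (6·(-110)) = -212/165.

-212/165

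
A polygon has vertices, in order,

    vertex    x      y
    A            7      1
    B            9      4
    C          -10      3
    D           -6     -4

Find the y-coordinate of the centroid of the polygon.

220/249

Apply the shoelace formula. First the cross-terms c_i = x_i·y_{i+1} − x_{i+1}·y_i:
  19, 67, 58, 22  ⇒  2A = 166, A = 83.
Then Σ (y_i + y_{i+1})·c_i = 440, so ȳ = 440 / (6·83) = 220/249.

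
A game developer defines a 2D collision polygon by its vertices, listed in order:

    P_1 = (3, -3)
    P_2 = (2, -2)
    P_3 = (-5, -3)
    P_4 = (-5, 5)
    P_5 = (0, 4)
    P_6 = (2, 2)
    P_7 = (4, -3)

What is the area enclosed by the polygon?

Apply the surveyor's formula: 2A = Σ (x_i·y_{i+1} − x_{i+1}·y_i), indices taken mod 7.
Σ = (0) + (-16) + (-40) + (-20) + (-8) + (-14) + (-3) = -101
Area = |Σ|/2 = 50.5.

50.5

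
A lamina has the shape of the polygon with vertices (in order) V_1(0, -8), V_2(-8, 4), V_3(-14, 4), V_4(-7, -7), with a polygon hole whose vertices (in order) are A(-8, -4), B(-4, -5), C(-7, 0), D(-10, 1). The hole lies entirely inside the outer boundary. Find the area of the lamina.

56

Outer boundary:
Apply Gauss's area formula: 2A = Σ (x_i·y_{i+1} − x_{i+1}·y_i), indices taken mod 4.
Cross-terms: -64, 24, 126, 56  ⇒  Σ = 142
Area = |Σ|/2 = 71.
Hole:
Apply the shoelace formula: 2A = Σ (x_i·y_{i+1} − x_{i+1}·y_i), indices taken mod 4.
A→B: (-8)(-5) − (-4)(-4) = 24
B→C: (-4)(0) − (-7)(-5) = -35
C→D: (-7)(1) − (-10)(0) = -7
D→A: (-10)(-4) − (-8)(1) = 48
Σ = 30
Area = |Σ|/2 = 15.
Net area = 71 − 15 = 56.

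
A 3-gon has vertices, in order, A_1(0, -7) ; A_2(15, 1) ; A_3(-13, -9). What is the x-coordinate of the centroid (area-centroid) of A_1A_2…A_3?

Apply the shoelace formula. First the cross-terms c_i = x_i·y_{i+1} − x_{i+1}·y_i:
  105, -122, 91  ⇒  2A = 74, A = 37.
Then Σ (x_i + x_{i+1})·c_i = 148, so x̄ = 148 / (6·37) = 2/3.

2/3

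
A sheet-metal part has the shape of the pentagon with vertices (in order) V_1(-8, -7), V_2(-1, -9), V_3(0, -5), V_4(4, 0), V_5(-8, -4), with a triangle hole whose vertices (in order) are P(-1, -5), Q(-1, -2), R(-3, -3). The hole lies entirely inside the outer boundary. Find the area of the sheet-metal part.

46

Outer boundary:
Apply the shoelace formula: 2A = Σ (x_i·y_{i+1} − x_{i+1}·y_i), indices taken mod 5.
Σ = (65) + (5) + (20) + (-16) + (24) = 98
Area = |Σ|/2 = 49.
Hole:
Apply the surveyor's formula: 2A = Σ (x_i·y_{i+1} − x_{i+1}·y_i), indices taken mod 3.
P→Q: (-1)(-2) − (-1)(-5) = -3
Q→R: (-1)(-3) − (-3)(-2) = -3
R→P: (-3)(-5) − (-1)(-3) = 12
Σ = 6
Area = |Σ|/2 = 3.
Net area = 49 − 3 = 46.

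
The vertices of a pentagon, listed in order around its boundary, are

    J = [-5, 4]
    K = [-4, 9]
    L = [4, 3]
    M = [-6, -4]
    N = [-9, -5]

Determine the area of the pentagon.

Apply Gauss's area formula: 2A = Σ (x_i·y_{i+1} − x_{i+1}·y_i), indices taken mod 5.
Cross-terms: -29, -48, 2, -6, -61  ⇒  Σ = -142
Area = |Σ|/2 = 71.

71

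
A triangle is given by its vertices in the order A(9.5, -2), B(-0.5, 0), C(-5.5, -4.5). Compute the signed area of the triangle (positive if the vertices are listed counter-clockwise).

27.5

Apply Gauss's area formula: 2A = Σ (x_i·y_{i+1} − x_{i+1}·y_i), indices taken mod 3.
A→B: (9.5)(0) − (-0.5)(-2) = -1
B→C: (-0.5)(-4.5) − (-5.5)(0) = 2.25
C→A: (-5.5)(-2) − (9.5)(-4.5) = 53.75
Σ = 55
Signed area = Σ/2 = 27.5 (positive ⇒ counter-clockwise traversal).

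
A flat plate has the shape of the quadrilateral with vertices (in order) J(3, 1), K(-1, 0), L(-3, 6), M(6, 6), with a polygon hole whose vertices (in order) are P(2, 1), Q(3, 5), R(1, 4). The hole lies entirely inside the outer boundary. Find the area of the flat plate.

Outer boundary:
Σ = (1) + (-6) + (-54) + (-12) = -71
Area = |Σ|/2 = 35.5.
Hole:
Cross-terms: 7, 7, -7  ⇒  Σ = 7
Area = |Σ|/2 = 3.5.
Net area = 35.5 − 3.5 = 32.

32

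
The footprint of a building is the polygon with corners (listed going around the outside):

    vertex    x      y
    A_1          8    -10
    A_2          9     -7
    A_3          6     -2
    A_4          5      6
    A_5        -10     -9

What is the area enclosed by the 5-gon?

145.5

Apply the shoelace formula: 2A = Σ (x_i·y_{i+1} − x_{i+1}·y_i), indices taken mod 5.
Cross-terms: 34, 24, 46, 15, 172  ⇒  Σ = 291
Area = |Σ|/2 = 145.5.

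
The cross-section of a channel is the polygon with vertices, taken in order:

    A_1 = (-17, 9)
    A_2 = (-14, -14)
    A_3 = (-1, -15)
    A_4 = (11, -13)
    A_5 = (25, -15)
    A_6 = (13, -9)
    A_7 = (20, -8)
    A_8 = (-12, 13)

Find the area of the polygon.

Apply the shoelace formula: 2A = Σ (x_i·y_{i+1} − x_{i+1}·y_i), indices taken mod 8.
Σ = (364) + (196) + (178) + (160) + (-30) + (76) + (164) + (113) = 1221
Area = |Σ|/2 = 610.5.

610.5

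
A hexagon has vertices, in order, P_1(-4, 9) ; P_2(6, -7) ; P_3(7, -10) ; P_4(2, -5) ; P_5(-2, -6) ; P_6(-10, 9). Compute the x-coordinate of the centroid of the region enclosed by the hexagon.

-227/103

Apply the surveyor's formula. First the cross-terms c_i = x_i·y_{i+1} − x_{i+1}·y_i:
  -26, -11, -15, -22, -78, -54  ⇒  2A = -206, A = -103.
Then Σ (x_i + x_{i+1})·c_i = 1362, so x̄ = 1362 / (6·(-103)) = -227/103.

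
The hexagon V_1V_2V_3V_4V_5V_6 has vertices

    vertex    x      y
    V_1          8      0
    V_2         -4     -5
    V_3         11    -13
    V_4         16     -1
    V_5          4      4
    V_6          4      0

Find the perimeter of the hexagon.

|V_1V_2| = √((-12)² + (-5)²) = √169 = 13
|V_2V_3| = √((15)² + (-8)²) = √289 = 17
|V_3V_4| = √((5)² + (12)²) = √169 = 13
|V_4V_5| = √((-12)² + (5)²) = √169 = 13
|V_5V_6| = √((0)² + (-4)²) = √16 = 4
|V_6V_1| = √((4)² + (0)²) = √16 = 4
Perimeter = 13 + 17 + 13 + 13 + 4 + 4 = 64.

64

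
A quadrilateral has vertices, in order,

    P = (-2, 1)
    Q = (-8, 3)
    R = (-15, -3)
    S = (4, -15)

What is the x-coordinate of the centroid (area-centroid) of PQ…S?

-237/47

Apply the shoelace formula. First the cross-terms c_i = x_i·y_{i+1} − x_{i+1}·y_i:
  2, 69, 237, -26  ⇒  2A = 282, A = 141.
Then Σ (x_i + x_{i+1})·c_i = -4266, so x̄ = -4266 / (6·141) = -237/47.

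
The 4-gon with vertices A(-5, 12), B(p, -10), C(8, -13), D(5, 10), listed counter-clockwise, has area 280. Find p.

-7

Write out the shoelace sum; only the two edges meeting at B involve p:
2·Area = [((-5)·(-10) − p·12) + (p·(-13) − 8·(-10))] + 255
       = -25·p + 385 = 560
⇒ p = -7.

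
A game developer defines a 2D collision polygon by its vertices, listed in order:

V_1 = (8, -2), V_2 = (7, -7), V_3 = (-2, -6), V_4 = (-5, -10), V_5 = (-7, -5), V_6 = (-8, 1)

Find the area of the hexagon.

96

Apply Gauss's area formula: 2A = Σ (x_i·y_{i+1} − x_{i+1}·y_i), indices taken mod 6.
V_1→V_2: (8)(-7) − (7)(-2) = -42
V_2→V_3: (7)(-6) − (-2)(-7) = -56
V_3→V_4: (-2)(-10) − (-5)(-6) = -10
V_4→V_5: (-5)(-5) − (-7)(-10) = -45
V_5→V_6: (-7)(1) − (-8)(-5) = -47
V_6→V_1: (-8)(-2) − (8)(1) = 8
Σ = -192
Area = |Σ|/2 = 96.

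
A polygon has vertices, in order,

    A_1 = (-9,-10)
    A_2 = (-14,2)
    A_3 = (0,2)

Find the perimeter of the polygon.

|A_1A_2| = √((-5)² + (12)²) = √169 = 13
|A_2A_3| = √((14)² + (0)²) = √196 = 14
|A_3A_1| = √((-9)² + (-12)²) = √225 = 15
Perimeter = 13 + 14 + 15 = 42.

42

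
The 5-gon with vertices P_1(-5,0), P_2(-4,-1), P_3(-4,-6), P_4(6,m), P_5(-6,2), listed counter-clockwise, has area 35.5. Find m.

-6

Write out the shoelace sum; only the two edges meeting at P_4 involve m:
2·Area = [((-4)·m − 6·(-6)) + (6·2 − (-6)·m)] + 35
       = 2·m + 83 = 71
⇒ m = -6.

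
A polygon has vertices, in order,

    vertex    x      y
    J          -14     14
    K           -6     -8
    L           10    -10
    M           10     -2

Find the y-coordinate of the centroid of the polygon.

-20/33

Apply the shoelace formula. First the cross-terms c_i = x_i·y_{i+1} − x_{i+1}·y_i:
  196, 140, 80, 112  ⇒  2A = 528, A = 264.
Then Σ (y_i + y_{i+1})·c_i = -960, so ȳ = -960 / (6·264) = -20/33.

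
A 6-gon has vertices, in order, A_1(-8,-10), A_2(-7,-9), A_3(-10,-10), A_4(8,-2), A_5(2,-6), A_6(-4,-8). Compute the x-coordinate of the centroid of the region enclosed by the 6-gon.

Apply Gauss's area formula. First the cross-terms c_i = x_i·y_{i+1} − x_{i+1}·y_i:
  2, -20, 100, -44, -40, -24  ⇒  2A = -26, A = -13.
Then Σ (x_i + x_{i+1})·c_i = 38, so x̄ = 38 / (6·(-13)) = -19/39.

-19/39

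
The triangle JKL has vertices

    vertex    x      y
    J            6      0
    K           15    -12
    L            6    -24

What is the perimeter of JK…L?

54

|JK| = √((9)² + (-12)²) = √225 = 15
|KL| = √((-9)² + (-12)²) = √225 = 15
|LJ| = √((0)² + (24)²) = √576 = 24
Perimeter = 15 + 15 + 24 = 54.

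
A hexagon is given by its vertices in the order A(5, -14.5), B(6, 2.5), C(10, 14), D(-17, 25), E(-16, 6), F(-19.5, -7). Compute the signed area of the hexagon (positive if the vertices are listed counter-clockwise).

Apply Gauss's area formula: 2A = Σ (x_i·y_{i+1} − x_{i+1}·y_i), indices taken mod 6.
Cross-terms: 99.5, 59, 488, 298, 229, 317.75  ⇒  Σ = 1491.25
Signed area = Σ/2 = 745.625 (positive ⇒ counter-clockwise traversal).

745.625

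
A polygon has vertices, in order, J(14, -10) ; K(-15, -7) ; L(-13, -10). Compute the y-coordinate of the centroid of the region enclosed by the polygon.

-9

Apply Gauss's area formula. First the cross-terms c_i = x_i·y_{i+1} − x_{i+1}·y_i:
  -248, 59, 270  ⇒  2A = 81, A = 40.5.
Then Σ (y_i + y_{i+1})·c_i = -2187, so ȳ = -2187 / (6·40.5) = -9.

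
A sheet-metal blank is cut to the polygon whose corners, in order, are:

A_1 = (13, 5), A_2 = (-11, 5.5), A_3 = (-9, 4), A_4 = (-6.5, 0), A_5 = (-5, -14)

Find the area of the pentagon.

203

Cross-terms: 126.5, 5.5, 26, 91, 157  ⇒  Σ = 406
Area = |Σ|/2 = 203.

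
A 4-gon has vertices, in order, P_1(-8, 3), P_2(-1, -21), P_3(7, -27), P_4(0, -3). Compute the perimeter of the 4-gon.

|P_1P_2| = √((7)² + (-24)²) = √625 = 25
|P_2P_3| = √((8)² + (-6)²) = √100 = 10
|P_3P_4| = √((-7)² + (24)²) = √625 = 25
|P_4P_1| = √((-8)² + (6)²) = √100 = 10
Perimeter = 25 + 10 + 25 + 10 = 70.

70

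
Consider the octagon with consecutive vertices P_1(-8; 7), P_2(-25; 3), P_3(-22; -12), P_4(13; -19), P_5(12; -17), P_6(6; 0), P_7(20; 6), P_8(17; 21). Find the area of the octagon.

Apply Gauss's area formula: 2A = Σ (x_i·y_{i+1} − x_{i+1}·y_i), indices taken mod 8.
Σ = (151) + (366) + (574) + (7) + (102) + (36) + (318) + (287) = 1841
Area = |Σ|/2 = 920.5.

920.5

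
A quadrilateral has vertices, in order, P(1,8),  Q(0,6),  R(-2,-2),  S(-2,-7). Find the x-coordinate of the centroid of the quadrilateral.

-49/57

Apply the surveyor's formula. First the cross-terms c_i = x_i·y_{i+1} − x_{i+1}·y_i:
  6, 12, 10, -9  ⇒  2A = 19, A = 9.5.
Then Σ (x_i + x_{i+1})·c_i = -49, so x̄ = -49 / (6·9.5) = -49/57.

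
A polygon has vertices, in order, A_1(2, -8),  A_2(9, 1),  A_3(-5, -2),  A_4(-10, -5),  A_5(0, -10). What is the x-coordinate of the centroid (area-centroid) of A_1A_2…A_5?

-91/186

Apply the shoelace formula. First the cross-terms c_i = x_i·y_{i+1} − x_{i+1}·y_i:
  74, -13, 5, 100, 20  ⇒  2A = 186, A = 93.
Then Σ (x_i + x_{i+1})·c_i = -273, so x̄ = -273 / (6·93) = -91/186.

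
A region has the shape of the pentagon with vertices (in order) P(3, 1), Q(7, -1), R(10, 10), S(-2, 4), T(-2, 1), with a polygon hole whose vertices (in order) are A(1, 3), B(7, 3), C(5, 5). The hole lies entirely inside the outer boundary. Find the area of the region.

Outer boundary:
Σ = (-10) + (80) + (60) + (6) + (-5) = 131
Area = |Σ|/2 = 65.5.
Hole:
Apply the shoelace formula: 2A = Σ (x_i·y_{i+1} − x_{i+1}·y_i), indices taken mod 3.
Cross-terms: -18, 20, 10  ⇒  Σ = 12
Area = |Σ|/2 = 6.
Net area = 65.5 − 6 = 59.5.

59.5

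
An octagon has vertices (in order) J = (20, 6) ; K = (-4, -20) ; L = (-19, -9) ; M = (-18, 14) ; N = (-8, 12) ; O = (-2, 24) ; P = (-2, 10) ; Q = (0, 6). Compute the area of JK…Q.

762

Apply the shoelace (surveyor's) formula: 2A = Σ (x_i·y_{i+1} − x_{i+1}·y_i), indices taken mod 8.
J→K: (20)(-20) − (-4)(6) = -376
K→L: (-4)(-9) − (-19)(-20) = -344
L→M: (-19)(14) − (-18)(-9) = -428
M→N: (-18)(12) − (-8)(14) = -104
N→O: (-8)(24) − (-2)(12) = -168
O→P: (-2)(10) − (-2)(24) = 28
P→Q: (-2)(6) − (0)(10) = -12
Q→J: (0)(6) − (20)(6) = -120
Σ = -1524
Area = |Σ|/2 = 762.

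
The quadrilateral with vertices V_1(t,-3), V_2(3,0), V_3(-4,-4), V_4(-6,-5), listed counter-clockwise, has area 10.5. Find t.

2

The doubled signed area Σ (x_i y_{i+1} − x_{i+1} y_i) is linear in t.
With t=0 it equals 11; the coefficient of t is 5 (from the two edges through V_1).
So 5·t + 11 = 2·10.5 = 21 ⇒ t = 2.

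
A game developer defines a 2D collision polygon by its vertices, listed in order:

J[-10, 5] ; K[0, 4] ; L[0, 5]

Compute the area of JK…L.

5

Apply the surveyor's formula: 2A = Σ (x_i·y_{i+1} − x_{i+1}·y_i), indices taken mod 3.
J→K: (-10)(4) − (0)(5) = -40
K→L: (0)(5) − (0)(4) = 0
L→J: (0)(5) − (-10)(5) = 50
Σ = 10
Area = |Σ|/2 = 5.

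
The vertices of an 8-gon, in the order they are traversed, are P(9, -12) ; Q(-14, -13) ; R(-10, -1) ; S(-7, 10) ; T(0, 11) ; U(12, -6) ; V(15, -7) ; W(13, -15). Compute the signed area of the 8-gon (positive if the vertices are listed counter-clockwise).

Apply Gauss's area formula: 2A = Σ (x_i·y_{i+1} − x_{i+1}·y_i), indices taken mod 8.
Cross-terms: -285, -116, -107, -77, -132, 6, -134, -21  ⇒  Σ = -866
Signed area = Σ/2 = -433 (negative ⇒ clockwise traversal).

-433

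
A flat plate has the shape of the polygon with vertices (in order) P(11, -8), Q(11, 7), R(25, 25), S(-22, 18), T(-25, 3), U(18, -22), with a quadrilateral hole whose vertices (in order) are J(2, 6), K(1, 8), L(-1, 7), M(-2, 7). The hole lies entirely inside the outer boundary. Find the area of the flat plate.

Outer boundary:
Cross-terms: 165, 100, 1000, 384, 496, 98  ⇒  Σ = 2243
Area = |Σ|/2 = 1121.5.
Hole:
Cross-terms: 10, 15, 7, -26  ⇒  Σ = 6
Area = |Σ|/2 = 3.
Net area = 1121.5 − 3 = 1118.5.

1118.5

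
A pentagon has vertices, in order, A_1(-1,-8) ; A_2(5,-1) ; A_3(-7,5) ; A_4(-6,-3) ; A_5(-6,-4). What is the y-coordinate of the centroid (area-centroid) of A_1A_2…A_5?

Apply Gauss's area formula. First the cross-terms c_i = x_i·y_{i+1} − x_{i+1}·y_i:
  41, 18, 51, 6, 44  ⇒  2A = 160, A = 80.
Then Σ (y_i + y_{i+1})·c_i = -765, so ȳ = -765 / (6·80) = -1.59375.

-1.59375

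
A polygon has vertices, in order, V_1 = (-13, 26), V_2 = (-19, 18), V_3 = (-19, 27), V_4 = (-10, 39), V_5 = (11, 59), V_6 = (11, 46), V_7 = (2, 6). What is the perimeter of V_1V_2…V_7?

142

|V_1V_2| = √((-6)² + (-8)²) = √100 = 10
|V_2V_3| = √((0)² + (9)²) = √81 = 9
|V_3V_4| = √((9)² + (12)²) = √225 = 15
|V_4V_5| = √((21)² + (20)²) = √841 = 29
|V_5V_6| = √((0)² + (-13)²) = √169 = 13
|V_6V_7| = √((-9)² + (-40)²) = √1681 = 41
|V_7V_1| = √((-15)² + (20)²) = √625 = 25
Perimeter = 10 + 9 + 15 + 29 + 13 + 41 + 25 = 142.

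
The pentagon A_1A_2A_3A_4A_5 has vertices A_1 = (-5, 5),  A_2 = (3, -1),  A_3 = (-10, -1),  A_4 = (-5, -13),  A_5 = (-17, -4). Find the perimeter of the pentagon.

|A_1A_2| = √((8)² + (-6)²) = √100 = 10
|A_2A_3| = √((-13)² + (0)²) = √169 = 13
|A_3A_4| = √((5)² + (-12)²) = √169 = 13
|A_4A_5| = √((-12)² + (9)²) = √225 = 15
|A_5A_1| = √((12)² + (9)²) = √225 = 15
Perimeter = 10 + 13 + 13 + 15 + 15 = 66.

66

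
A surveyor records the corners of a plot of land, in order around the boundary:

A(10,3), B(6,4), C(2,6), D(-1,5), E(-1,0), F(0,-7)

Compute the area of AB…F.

Apply the shoelace (surveyor's) formula: 2A = Σ (x_i·y_{i+1} − x_{i+1}·y_i), indices taken mod 6.
Σ = (22) + (28) + (16) + (5) + (7) + (70) = 148
Area = |Σ|/2 = 74.

74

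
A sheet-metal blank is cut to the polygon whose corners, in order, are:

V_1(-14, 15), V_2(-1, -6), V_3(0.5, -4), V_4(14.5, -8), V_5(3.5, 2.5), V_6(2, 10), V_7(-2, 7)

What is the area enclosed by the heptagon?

178.125

Apply the surveyor's formula: 2A = Σ (x_i·y_{i+1} − x_{i+1}·y_i), indices taken mod 7.
Σ = (99) + (7) + (54) + (64.25) + (30) + (34) + (68) = 356.25
Area = |Σ|/2 = 178.125.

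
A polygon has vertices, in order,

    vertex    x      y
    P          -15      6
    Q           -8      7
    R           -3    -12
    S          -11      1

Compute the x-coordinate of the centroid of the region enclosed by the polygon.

Apply the shoelace formula. First the cross-terms c_i = x_i·y_{i+1} − x_{i+1}·y_i:
  -57, 117, -135, -51  ⇒  2A = -126, A = -63.
Then Σ (x_i + x_{i+1})·c_i = 3240, so x̄ = 3240 / (6·(-63)) = -60/7.

-60/7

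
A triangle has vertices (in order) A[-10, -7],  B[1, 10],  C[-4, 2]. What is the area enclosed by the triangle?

1.5

Apply the shoelace (surveyor's) formula: 2A = Σ (x_i·y_{i+1} − x_{i+1}·y_i), indices taken mod 3.
Cross-terms: -93, 42, 48  ⇒  Σ = -3
Area = |Σ|/2 = 1.5.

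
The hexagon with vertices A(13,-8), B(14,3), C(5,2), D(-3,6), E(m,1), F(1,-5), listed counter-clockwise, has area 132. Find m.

The doubled signed area Σ (x_i y_{i+1} − x_{i+1} y_i) is linear in m.
With m=0 it equals 253; the coefficient of m is -11 (from the two edges through E).
So -11·m + 253 = 2·132 = 264 ⇒ m = -1.

-1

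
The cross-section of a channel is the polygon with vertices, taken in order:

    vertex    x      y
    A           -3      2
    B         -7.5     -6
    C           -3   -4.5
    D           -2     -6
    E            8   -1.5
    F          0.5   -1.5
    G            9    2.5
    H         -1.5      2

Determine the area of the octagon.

68.5

Apply the surveyor's formula: 2A = Σ (x_i·y_{i+1} − x_{i+1}·y_i), indices taken mod 8.
Σ = (33) + (15.75) + (9) + (51) + (-11.25) + (14.75) + (21.75) + (3) = 137
Area = |Σ|/2 = 68.5.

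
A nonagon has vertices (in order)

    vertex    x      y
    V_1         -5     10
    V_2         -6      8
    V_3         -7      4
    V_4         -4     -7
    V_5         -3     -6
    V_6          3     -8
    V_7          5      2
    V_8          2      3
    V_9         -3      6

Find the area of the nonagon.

120

Cross-terms: 20, 32, 65, 3, 42, 46, 11, 21, 0  ⇒  Σ = 240
Area = |Σ|/2 = 120.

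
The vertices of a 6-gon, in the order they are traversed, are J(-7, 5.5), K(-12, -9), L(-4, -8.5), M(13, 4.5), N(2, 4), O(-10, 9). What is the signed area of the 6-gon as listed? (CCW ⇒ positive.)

198.25

Apply the shoelace (surveyor's) formula: 2A = Σ (x_i·y_{i+1} − x_{i+1}·y_i), indices taken mod 6.
Cross-terms: 129, 66, 92.5, 43, 58, 8  ⇒  Σ = 396.5
Signed area = Σ/2 = 198.25 (positive ⇒ counter-clockwise traversal).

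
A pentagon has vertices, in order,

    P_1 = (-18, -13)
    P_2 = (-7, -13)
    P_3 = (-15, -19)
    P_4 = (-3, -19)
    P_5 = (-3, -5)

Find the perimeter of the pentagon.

|P_1P_2| = √((11)² + (0)²) = √121 = 11
|P_2P_3| = √((-8)² + (-6)²) = √100 = 10
|P_3P_4| = √((12)² + (0)²) = √144 = 12
|P_4P_5| = √((0)² + (14)²) = √196 = 14
|P_5P_1| = √((-15)² + (-8)²) = √289 = 17
Perimeter = 11 + 10 + 12 + 14 + 17 = 64.

64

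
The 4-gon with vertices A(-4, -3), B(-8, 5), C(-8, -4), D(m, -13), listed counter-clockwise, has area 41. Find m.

The doubled signed area Σ (x_i y_{i+1} − x_{i+1} y_i) is linear in m.
With m=0 it equals 80; the coefficient of m is 1 (from the two edges through D).
So 1·m + 80 = 2·41 = 82 ⇒ m = 2.

2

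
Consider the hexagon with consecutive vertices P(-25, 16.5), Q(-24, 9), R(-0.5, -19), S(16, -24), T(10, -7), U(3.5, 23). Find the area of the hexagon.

981.375

P→Q: (-25)(9) − (-24)(16.5) = 171
Q→R: (-24)(-19) − (-0.5)(9) = 460.5
R→S: (-0.5)(-24) − (16)(-19) = 316
S→T: (16)(-7) − (10)(-24) = 128
T→U: (10)(23) − (3.5)(-7) = 254.5
U→P: (3.5)(16.5) − (-25)(23) = 632.75
Σ = 1962.75
Area = |Σ|/2 = 981.375.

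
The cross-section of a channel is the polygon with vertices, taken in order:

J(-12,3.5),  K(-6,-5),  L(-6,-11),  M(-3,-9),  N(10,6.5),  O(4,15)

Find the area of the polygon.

Apply the shoelace (surveyor's) formula: 2A = Σ (x_i·y_{i+1} − x_{i+1}·y_i), indices taken mod 6.
Cross-terms: 81, 36, 21, 70.5, 124, 194  ⇒  Σ = 526.5
Area = |Σ|/2 = 263.25.

263.25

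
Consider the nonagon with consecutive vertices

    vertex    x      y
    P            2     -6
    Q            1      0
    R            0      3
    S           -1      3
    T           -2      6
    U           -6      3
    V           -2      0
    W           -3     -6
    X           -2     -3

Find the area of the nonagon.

Apply Gauss's area formula: 2A = Σ (x_i·y_{i+1} − x_{i+1}·y_i), indices taken mod 9.
Cross-terms: 6, 3, 3, 0, 30, 6, 12, -3, 18  ⇒  Σ = 75
Area = |Σ|/2 = 37.5.

37.5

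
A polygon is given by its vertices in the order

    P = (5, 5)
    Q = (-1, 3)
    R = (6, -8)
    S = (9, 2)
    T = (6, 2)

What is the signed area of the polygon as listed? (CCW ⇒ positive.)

Cross-terms: 20, -10, 84, 6, 20  ⇒  Σ = 120
Signed area = Σ/2 = 60 (positive ⇒ counter-clockwise traversal).

60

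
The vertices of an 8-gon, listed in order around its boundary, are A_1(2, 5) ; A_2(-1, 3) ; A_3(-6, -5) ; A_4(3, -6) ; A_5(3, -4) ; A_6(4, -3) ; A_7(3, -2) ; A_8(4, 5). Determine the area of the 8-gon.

Apply the shoelace formula: 2A = Σ (x_i·y_{i+1} − x_{i+1}·y_i), indices taken mod 8.
Cross-terms: 11, 23, 51, 6, 7, 1, 23, 10  ⇒  Σ = 132
Area = |Σ|/2 = 66.

66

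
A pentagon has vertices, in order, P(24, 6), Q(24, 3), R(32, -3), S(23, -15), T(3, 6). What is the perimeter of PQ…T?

|PQ| = √((0)² + (-3)²) = √9 = 3
|QR| = √((8)² + (-6)²) = √100 = 10
|RS| = √((-9)² + (-12)²) = √225 = 15
|ST| = √((-20)² + (21)²) = √841 = 29
|TP| = √((21)² + (0)²) = √441 = 21
Perimeter = 3 + 10 + 15 + 29 + 21 = 78.

78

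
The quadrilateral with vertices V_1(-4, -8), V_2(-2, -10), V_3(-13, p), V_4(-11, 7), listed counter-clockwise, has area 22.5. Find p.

Write out the shoelace sum; only the two edges meeting at V_3 involve p:
2·Area = [((-2)·p − (-13)·(-10)) + ((-13)·7 − (-11)·p)] + 140
       = 9·p + -81 = 45
⇒ p = 14.

14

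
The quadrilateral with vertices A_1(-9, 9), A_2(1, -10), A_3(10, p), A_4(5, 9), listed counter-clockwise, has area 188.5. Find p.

Write out the shoelace sum; only the two edges meeting at A_3 involve p:
2·Area = [(1·p − 10·(-10)) + (10·9 − 5·p)] + 207
       = -4·p + 397 = 377
⇒ p = 5.

5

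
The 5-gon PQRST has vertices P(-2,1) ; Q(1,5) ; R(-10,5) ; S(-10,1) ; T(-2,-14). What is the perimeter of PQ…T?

52

|PQ| = √((3)² + (4)²) = √25 = 5
|QR| = √((-11)² + (0)²) = √121 = 11
|RS| = √((0)² + (-4)²) = √16 = 4
|ST| = √((8)² + (-15)²) = √289 = 17
|TP| = √((0)² + (15)²) = √225 = 15
Perimeter = 5 + 11 + 4 + 17 + 15 = 52.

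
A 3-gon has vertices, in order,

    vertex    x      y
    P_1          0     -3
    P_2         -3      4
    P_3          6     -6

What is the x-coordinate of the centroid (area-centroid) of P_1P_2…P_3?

1

Apply Gauss's area formula. First the cross-terms c_i = x_i·y_{i+1} − x_{i+1}·y_i:
  -9, -6, -18  ⇒  2A = -33, A = -16.5.
Then Σ (x_i + x_{i+1})·c_i = -99, so x̄ = -99 / (6·(-16.5)) = 1.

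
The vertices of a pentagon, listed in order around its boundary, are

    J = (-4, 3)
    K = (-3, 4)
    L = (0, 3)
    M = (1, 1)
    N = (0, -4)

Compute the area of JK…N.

Σ = (-7) + (-9) + (-3) + (-4) + (-16) = -39
Area = |Σ|/2 = 19.5.

19.5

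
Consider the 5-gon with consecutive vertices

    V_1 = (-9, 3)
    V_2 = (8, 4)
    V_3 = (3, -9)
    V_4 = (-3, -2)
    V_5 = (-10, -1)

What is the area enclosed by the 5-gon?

116.5

Apply the surveyor's formula: 2A = Σ (x_i·y_{i+1} − x_{i+1}·y_i), indices taken mod 5.
Σ = (-60) + (-84) + (-33) + (-17) + (-39) = -233
Area = |Σ|/2 = 116.5.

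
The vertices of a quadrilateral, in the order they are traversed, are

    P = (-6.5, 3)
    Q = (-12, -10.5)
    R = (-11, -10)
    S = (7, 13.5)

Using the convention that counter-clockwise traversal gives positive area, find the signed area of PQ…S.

69.5

Apply the surveyor's formula: 2A = Σ (x_i·y_{i+1} − x_{i+1}·y_i), indices taken mod 4.
P→Q: (-6.5)(-10.5) − (-12)(3) = 104.25
Q→R: (-12)(-10) − (-11)(-10.5) = 4.5
R→S: (-11)(13.5) − (7)(-10) = -78.5
S→P: (7)(3) − (-6.5)(13.5) = 108.75
Σ = 139
Signed area = Σ/2 = 69.5 (positive ⇒ counter-clockwise traversal).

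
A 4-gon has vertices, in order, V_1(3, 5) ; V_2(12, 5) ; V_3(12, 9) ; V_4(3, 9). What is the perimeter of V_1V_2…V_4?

|V_1V_2| = √((9)² + (0)²) = √81 = 9
|V_2V_3| = √((0)² + (4)²) = √16 = 4
|V_3V_4| = √((-9)² + (0)²) = √81 = 9
|V_4V_1| = √((0)² + (-4)²) = √16 = 4
Perimeter = 9 + 4 + 9 + 4 = 26.

26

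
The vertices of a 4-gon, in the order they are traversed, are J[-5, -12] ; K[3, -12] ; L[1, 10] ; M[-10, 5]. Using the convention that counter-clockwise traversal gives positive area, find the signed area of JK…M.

194

Cross-terms: 96, 42, 105, 145  ⇒  Σ = 388
Signed area = Σ/2 = 194 (positive ⇒ counter-clockwise traversal).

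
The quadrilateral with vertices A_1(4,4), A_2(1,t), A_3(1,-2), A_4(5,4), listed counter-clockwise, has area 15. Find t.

Write out the shoelace sum; only the two edges meeting at A_2 involve t:
2·Area = [(4·t − 1·4) + (1·(-2) − 1·t)] + 18
       = 3·t + 12 = 30
⇒ t = 6.

6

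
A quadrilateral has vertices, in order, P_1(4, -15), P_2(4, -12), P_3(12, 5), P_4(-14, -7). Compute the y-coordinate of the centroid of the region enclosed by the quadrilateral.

Apply the surveyor's formula. First the cross-terms c_i = x_i·y_{i+1} − x_{i+1}·y_i:
  12, 164, -14, 238  ⇒  2A = 400, A = 200.
Then Σ (y_i + y_{i+1})·c_i = -6680, so ȳ = -6680 / (6·200) = -167/30.

-167/30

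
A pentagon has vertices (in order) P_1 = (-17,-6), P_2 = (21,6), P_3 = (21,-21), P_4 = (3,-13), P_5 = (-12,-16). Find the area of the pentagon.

Apply the surveyor's formula: 2A = Σ (x_i·y_{i+1} − x_{i+1}·y_i), indices taken mod 5.
Σ = (24) + (-567) + (-210) + (-204) + (-200) = -1157
Area = |Σ|/2 = 578.5.

578.5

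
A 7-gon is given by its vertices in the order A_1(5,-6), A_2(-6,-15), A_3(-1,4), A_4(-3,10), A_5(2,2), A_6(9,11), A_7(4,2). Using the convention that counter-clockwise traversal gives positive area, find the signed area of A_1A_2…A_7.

-115

Apply the surveyor's formula: 2A = Σ (x_i·y_{i+1} − x_{i+1}·y_i), indices taken mod 7.
Σ = (-111) + (-39) + (2) + (-26) + (4) + (-26) + (-34) = -230
Signed area = Σ/2 = -115 (negative ⇒ clockwise traversal).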